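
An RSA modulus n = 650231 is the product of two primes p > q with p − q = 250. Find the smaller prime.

691

Since p = q + 250, we have 650231 = q(q + 250), so q² + 250q − 650231 = 0.
Discriminant: 250² + 4·650231 = 62500 + 2600924 = 2663424; √2663424 = 1632.
q = (−250 + 1632)/2 = 691, and p = q + 250 = 941.
Check: 691 · 941 = 650231.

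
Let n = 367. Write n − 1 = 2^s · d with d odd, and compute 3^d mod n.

366

367 − 1 = 366 = 2^1 · 183, so d = 183.
3^1 ≡ 3 (mod 367)
3^2 ≡ 3^2 = 9 ≡ 9 (mod 367)
3^4 ≡ 9^2 = 81 ≡ 81 (mod 367)
3^8 ≡ 81^2 = 6561 ≡ 322 (mod 367)
3^16 ≡ 322^2 = 103684 ≡ 190 (mod 367)
3^32 ≡ 190^2 = 36100 ≡ 134 (mod 367)
3^64 ≡ 134^2 = 17956 ≡ 340 (mod 367)
3^128 ≡ 340^2 = 115600 ≡ 362 (mod 367)
183 = 128 + 32 + 16 + 4 + 2 + 1 in binary powers of 2.
So 3^183 ≡ 362 · 134 · 190 · 81 · 9 · 3 ≡ 366 (mod 367).
Since 3^d ≡ 366 (mod 367), base 3 does not prove 367 composite.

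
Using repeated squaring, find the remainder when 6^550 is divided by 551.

6^1 ≡ 6 (mod 551)
6^2 ≡ 6^2 = 36 ≡ 36 (mod 551)
6^4 ≡ 36^2 = 1296 ≡ 194 (mod 551)
6^8 ≡ 194^2 = 37636 ≡ 168 (mod 551)
6^16 ≡ 168^2 = 28224 ≡ 123 (mod 551)
6^32 ≡ 123^2 = 15129 ≡ 252 (mod 551)
6^64 ≡ 252^2 = 63504 ≡ 139 (mod 551)
6^128 ≡ 139^2 = 19321 ≡ 36 (mod 551)
6^256 ≡ 36^2 = 1296 ≡ 194 (mod 551)
6^512 ≡ 194^2 = 37636 ≡ 168 (mod 551)
550 = 512 + 32 + 4 + 2 in binary powers of 2.
So 6^550 ≡ 168 · 252 · 194 · 36 ≡ 310 (mod 551).
Since 310 ≠ 1, base 6 is a Fermat witness: 551 is composite.

310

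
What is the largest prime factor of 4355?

67

4355 = 5 · 871
871 = 13 · 67
67 is prime.
So 4355 = 5 · 13 · 67; the largest prime factor is 67.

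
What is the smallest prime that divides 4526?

2

4526 is even: 2 divides it.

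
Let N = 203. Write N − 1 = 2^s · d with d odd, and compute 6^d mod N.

203 − 1 = 202 = 2^1 · 101, so d = 101.
6^1 ≡ 6 (mod 203)
6^2 ≡ 6^2 = 36 ≡ 36 (mod 203)
6^4 ≡ 36^2 = 1296 ≡ 78 (mod 203)
6^8 ≡ 78^2 = 6084 ≡ 197 (mod 203)
6^16 ≡ 197^2 = 38809 ≡ 36 (mod 203)
6^32 ≡ 36^2 = 1296 ≡ 78 (mod 203)
6^64 ≡ 78^2 = 6084 ≡ 197 (mod 203)
101 = 64 + 32 + 4 + 1 in binary powers of 2.
So 6^101 ≡ 197 · 78 · 78 · 6 ≡ 13 (mod 203).
Squaring chain: 13; never reaches −1, so base 6 is a Miller–Rabin witness that 203 is composite.

13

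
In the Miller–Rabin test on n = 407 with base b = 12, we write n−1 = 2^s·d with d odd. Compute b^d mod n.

155

407 − 1 = 406 = 2^1 · 203, so d = 203.
12^1 ≡ 12 (mod 407)
12^2 ≡ 12^2 = 144 ≡ 144 (mod 407)
12^4 ≡ 144^2 = 20736 ≡ 386 (mod 407)
12^8 ≡ 386^2 = 148996 ≡ 34 (mod 407)
12^16 ≡ 34^2 = 1156 ≡ 342 (mod 407)
12^32 ≡ 342^2 = 116964 ≡ 155 (mod 407)
12^64 ≡ 155^2 = 24025 ≡ 12 (mod 407)
12^128 ≡ 12^2 = 144 ≡ 144 (mod 407)
203 = 128 + 64 + 8 + 2 + 1 in binary powers of 2.
So 12^203 ≡ 144 · 12 · 34 · 144 · 12 ≡ 155 (mod 407).
Squaring chain: 155; never reaches −1, so base 12 is a Miller–Rabin witness that 407 is composite.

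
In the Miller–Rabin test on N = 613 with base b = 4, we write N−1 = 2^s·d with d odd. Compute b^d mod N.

613 − 1 = 612 = 2^2 · 153, so d = 153.
4^1 ≡ 4 (mod 613)
4^2 ≡ 4^2 = 16 ≡ 16 (mod 613)
4^4 ≡ 16^2 = 256 ≡ 256 (mod 613)
4^8 ≡ 256^2 = 65536 ≡ 558 (mod 613)
4^16 ≡ 558^2 = 311364 ≡ 573 (mod 613)
4^32 ≡ 573^2 = 328329 ≡ 374 (mod 613)
4^64 ≡ 374^2 = 139876 ≡ 112 (mod 613)
4^128 ≡ 112^2 = 12544 ≡ 284 (mod 613)
153 = 128 + 16 + 8 + 1 in binary powers of 2.
So 4^153 ≡ 284 · 573 · 558 · 4 ≡ 612 (mod 613).
Since 4^d ≡ 612 (mod 613), base 4 does not prove 613 composite.

612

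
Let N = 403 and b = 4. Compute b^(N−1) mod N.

4^1 ≡ 4 (mod 403)
4^2 ≡ 4^2 = 16 ≡ 16 (mod 403)
4^4 ≡ 16^2 = 256 ≡ 256 (mod 403)
4^8 ≡ 256^2 = 65536 ≡ 250 (mod 403)
4^16 ≡ 250^2 = 62500 ≡ 35 (mod 403)
4^32 ≡ 35^2 = 1225 ≡ 16 (mod 403)
4^64 ≡ 16^2 = 256 ≡ 256 (mod 403)
4^128 ≡ 256^2 = 65536 ≡ 250 (mod 403)
4^256 ≡ 250^2 = 62500 ≡ 35 (mod 403)
402 = 256 + 128 + 16 + 2 in binary powers of 2.
So 4^402 ≡ 35 · 250 · 35 · 16 ≡ 326 (mod 403).
Since 326 ≠ 1, base 4 is a Fermat witness: 403 is composite.

326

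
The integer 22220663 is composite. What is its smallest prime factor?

97

22220663 is odd.
Digit sum 23, not divisible by 3.
Ends in 3: not divisible by 5.
7: 22220663 = 7·3174380 + 3
11: 22220663 = 11·2020060 + 3
13: 22220663 = 13·1709281 + 10
17: 22220663 = 17·1307097 + 14
19: 22220663 = 19·1169508 + 11
23: 22220663 = 23·966115 + 18
29: 22220663 = 29·766229 + 22
31: 22220663 = 31·716795 + 18
37: 22220663 = 37·600558 + 17
41: 22220663 = 41·541967 + 16
43: 22220663 = 43·516759 + 26
47: 22220663 = 47·472780 + 3
53: 22220663 = 53·419257 + 42
59: 22220663 = 59·376621 + 24
61: 22220663 = 61·364273 + 10
67: 22220663 = 67·331651 + 46
71: 22220663 = 71·312967 + 6
73: 22220663 = 73·304392 + 47
79: 22220663 = 79·281274 + 17
83: 22220663 = 83·267718 + 69
89: 22220663 = 89·249670 + 33
97: 22220663 = 97·229079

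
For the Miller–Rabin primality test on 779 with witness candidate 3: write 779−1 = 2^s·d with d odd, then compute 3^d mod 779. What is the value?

694

779 − 1 = 778 = 2^1 · 389, so d = 389.
3^1 ≡ 3 (mod 779)
3^2 ≡ 3^2 = 9 ≡ 9 (mod 779)
3^4 ≡ 9^2 = 81 ≡ 81 (mod 779)
3^8 ≡ 81^2 = 6561 ≡ 329 (mod 779)
3^16 ≡ 329^2 = 108241 ≡ 739 (mod 779)
3^32 ≡ 739^2 = 546121 ≡ 42 (mod 779)
3^64 ≡ 42^2 = 1764 ≡ 206 (mod 779)
3^128 ≡ 206^2 = 42436 ≡ 370 (mod 779)
3^256 ≡ 370^2 = 136900 ≡ 575 (mod 779)
389 = 256 + 128 + 4 + 1 in binary powers of 2.
So 3^389 ≡ 575 · 370 · 81 · 3 ≡ 694 (mod 779).
Squaring chain: 694; never reaches −1, so base 3 is a Miller–Rabin witness that 779 is composite.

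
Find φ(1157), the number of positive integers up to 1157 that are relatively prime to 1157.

1056

Factor: 1157 = 13 · 89.
φ(1157) = (13−1) · (89−1) = 12 · 88 = 1056.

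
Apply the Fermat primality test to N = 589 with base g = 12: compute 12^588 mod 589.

39

12^1 ≡ 12 (mod 589)
12^2 ≡ 12^2 = 144 ≡ 144 (mod 589)
12^4 ≡ 144^2 = 20736 ≡ 121 (mod 589)
12^8 ≡ 121^2 = 14641 ≡ 505 (mod 589)
12^16 ≡ 505^2 = 255025 ≡ 577 (mod 589)
12^32 ≡ 577^2 = 332929 ≡ 144 (mod 589)
12^64 ≡ 144^2 = 20736 ≡ 121 (mod 589)
12^128 ≡ 121^2 = 14641 ≡ 505 (mod 589)
12^256 ≡ 505^2 = 255025 ≡ 577 (mod 589)
12^512 ≡ 577^2 = 332929 ≡ 144 (mod 589)
588 = 512 + 64 + 8 + 4 in binary powers of 2.
So 12^588 ≡ 144 · 121 · 505 · 121 ≡ 39 (mod 589).
Since 39 ≠ 1, base 12 is a Fermat witness: 589 is composite.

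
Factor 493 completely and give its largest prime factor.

493 = 17 · 29
29 is prime.
So 493 = 17 · 29; the largest prime factor is 29.

29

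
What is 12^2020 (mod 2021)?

12^1 ≡ 12 (mod 2021)
12^2 ≡ 12^2 = 144 ≡ 144 (mod 2021)
12^4 ≡ 144^2 = 20736 ≡ 526 (mod 2021)
12^8 ≡ 526^2 = 276676 ≡ 1820 (mod 2021)
12^16 ≡ 1820^2 = 3312400 ≡ 2002 (mod 2021)
12^32 ≡ 2002^2 = 4008004 ≡ 361 (mod 2021)
12^64 ≡ 361^2 = 130321 ≡ 977 (mod 2021)
12^128 ≡ 977^2 = 954529 ≡ 617 (mod 2021)
12^256 ≡ 617^2 = 380689 ≡ 741 (mod 2021)
12^512 ≡ 741^2 = 549081 ≡ 1390 (mod 2021)
12^1024 ≡ 1390^2 = 1932100 ≡ 24 (mod 2021)
2020 = 1024 + 512 + 256 + 128 + 64 + 32 + 4 in binary powers of 2.
So 12^2020 ≡ 24 · 1390 · 741 · 617 · 977 · 361 · 526 ≡ 397 (mod 2021).
Since 397 ≠ 1, base 12 is a Fermat witness: 2021 is composite.

397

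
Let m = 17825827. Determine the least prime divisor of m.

83

17825827 is odd.
Digit sum 40, not divisible by 3.
Ends in 7: not divisible by 5.
7: 17825827 = 7·2546546 + 5
11: 17825827 = 11·1620529 + 8
13: 17825827 = 13·1371217 + 6
17: 17825827 = 17·1048578 + 1
19: 17825827 = 19·938201 + 8
23: 17825827 = 23·775035 + 22
29: 17825827 = 29·614683 + 20
31: 17825827 = 31·575026 + 21
37: 17825827 = 37·481779 + 4
41: 17825827 = 41·434776 + 11
43: 17825827 = 43·414554 + 5
47: 17825827 = 47·379272 + 43
53: 17825827 = 53·336336 + 19
59: 17825827 = 59·302132 + 39
61: 17825827 = 61·292226 + 41
67: 17825827 = 67·266057 + 8
71: 17825827 = 71·251067 + 70
73: 17825827 = 73·244189 + 30
79: 17825827 = 79·225643 + 30
83: 17825827 = 83·214769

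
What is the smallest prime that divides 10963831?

47

10963831 is odd.
Digit sum 31, not divisible by 3.
Ends in 1: not divisible by 5.
7: 10963831 = 7·1566261 + 4
11: 10963831 = 11·996711 + 10
13: 10963831 = 13·843371 + 8
17: 10963831 = 17·644931 + 4
19: 10963831 = 19·577043 + 14
23: 10963831 = 23·476688 + 7
29: 10963831 = 29·378063 + 4
31: 10963831 = 31·353671 + 30
37: 10963831 = 37·296319 + 28
41: 10963831 = 41·267410 + 21
43: 10963831 = 43·254972 + 35
47: 10963831 = 47·233273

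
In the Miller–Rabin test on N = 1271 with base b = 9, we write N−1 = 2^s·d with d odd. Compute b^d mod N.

893

1271 − 1 = 1270 = 2^1 · 635, so d = 635.
9^1 ≡ 9 (mod 1271)
9^2 ≡ 9^2 = 81 ≡ 81 (mod 1271)
9^4 ≡ 81^2 = 6561 ≡ 206 (mod 1271)
9^8 ≡ 206^2 = 42436 ≡ 493 (mod 1271)
9^16 ≡ 493^2 = 243049 ≡ 288 (mod 1271)
9^32 ≡ 288^2 = 82944 ≡ 329 (mod 1271)
9^64 ≡ 329^2 = 108241 ≡ 206 (mod 1271)
9^128 ≡ 206^2 = 42436 ≡ 493 (mod 1271)
9^256 ≡ 493^2 = 243049 ≡ 288 (mod 1271)
9^512 ≡ 288^2 = 82944 ≡ 329 (mod 1271)
635 = 512 + 64 + 32 + 16 + 8 + 2 + 1 in binary powers of 2.
So 9^635 ≡ 329 · 206 · 329 · 288 · 493 · 81 · 9 ≡ 893 (mod 1271).
Squaring chain: 893; never reaches −1, so base 9 is a Miller–Rabin witness that 1271 is composite.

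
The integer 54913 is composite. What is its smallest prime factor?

89

54913 is odd.
Digit sum 22, not divisible by 3.
Ends in 3: not divisible by 5.
7: 54913 = 7·7844 + 5
11: 54913 = 11·4992 + 1
13: 54913 = 13·4224 + 1
17: 54913 = 17·3230 + 3
19: 54913 = 19·2890 + 3
23: 54913 = 23·2387 + 12
29: 54913 = 29·1893 + 16
31: 54913 = 31·1771 + 12
37: 54913 = 37·1484 + 5
41: 54913 = 41·1339 + 14
43: 54913 = 43·1277 + 2
47: 54913 = 47·1168 + 17
53: 54913 = 53·1036 + 5
59: 54913 = 59·930 + 43
61: 54913 = 61·900 + 13
67: 54913 = 67·819 + 40
71: 54913 = 71·773 + 30
73: 54913 = 73·752 + 17
79: 54913 = 79·695 + 8
83: 54913 = 83·661 + 50
89: 54913 = 89·617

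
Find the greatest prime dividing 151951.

151951 = 47 · 3233
3233 = 53 · 61
61 is prime.
So 151951 = 47 · 53 · 61; the largest prime factor is 61.

61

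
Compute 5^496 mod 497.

5^1 ≡ 5 (mod 497)
5^2 ≡ 5^2 = 25 ≡ 25 (mod 497)
5^4 ≡ 25^2 = 625 ≡ 128 (mod 497)
5^8 ≡ 128^2 = 16384 ≡ 480 (mod 497)
5^16 ≡ 480^2 = 230400 ≡ 289 (mod 497)
5^32 ≡ 289^2 = 83521 ≡ 25 (mod 497)
5^64 ≡ 25^2 = 625 ≡ 128 (mod 497)
5^128 ≡ 128^2 = 16384 ≡ 480 (mod 497)
5^256 ≡ 480^2 = 230400 ≡ 289 (mod 497)
496 = 256 + 128 + 64 + 32 + 16 in binary powers of 2.
So 5^496 ≡ 289 · 480 · 128 · 25 · 289 ≡ 289 (mod 497).
Since 289 ≠ 1, base 5 is a Fermat witness: 497 is composite.

289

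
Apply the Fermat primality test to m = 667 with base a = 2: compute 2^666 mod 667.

2^1 ≡ 2 (mod 667)
2^2 ≡ 2^2 = 4 ≡ 4 (mod 667)
2^4 ≡ 4^2 = 16 ≡ 16 (mod 667)
2^8 ≡ 16^2 = 256 ≡ 256 (mod 667)
2^16 ≡ 256^2 = 65536 ≡ 170 (mod 667)
2^32 ≡ 170^2 = 28900 ≡ 219 (mod 667)
2^64 ≡ 219^2 = 47961 ≡ 604 (mod 667)
2^128 ≡ 604^2 = 364816 ≡ 634 (mod 667)
2^256 ≡ 634^2 = 401956 ≡ 422 (mod 667)
2^512 ≡ 422^2 = 178084 ≡ 662 (mod 667)
666 = 512 + 128 + 16 + 8 + 2 in binary powers of 2.
So 2^666 ≡ 662 · 634 · 170 · 256 · 4 ≡ 179 (mod 667).
Since 179 ≠ 1, base 2 is a Fermat witness: 667 is composite.

179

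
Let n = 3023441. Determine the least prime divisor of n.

3023441 is odd.
Digit sum 17, not divisible by 3.
Ends in 1: not divisible by 5.
7: 3023441 = 7·431920 + 1
11: 3023441 = 11·274858 + 3
13: 3023441 = 13·232572 + 5
17: 3023441 = 17·177849 + 8
19: 3023441 = 19·159128 + 9
23: 3023441 = 23·131453 + 22
29: 3023441 = 29·104256 + 17
31: 3023441 = 31·97530 + 11
37: 3023441 = 37·81714 + 23
41: 3023441 = 41·73742 + 19
43: 3023441 = 43·70312 + 25
47: 3023441 = 47·64328 + 25
53: 3023441 = 53·57046 + 3
59: 3023441 = 59·51244 + 45
61: 3023441 = 61·49564 + 37
67: 3023441 = 67·45125 + 66
71: 3023441 = 71·42583 + 48
73: 3023441 = 73·41417

73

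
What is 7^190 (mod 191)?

7^1 ≡ 7 (mod 191)
7^2 ≡ 7^2 = 49 ≡ 49 (mod 191)
7^4 ≡ 49^2 = 2401 ≡ 109 (mod 191)
7^8 ≡ 109^2 = 11881 ≡ 39 (mod 191)
7^16 ≡ 39^2 = 1521 ≡ 184 (mod 191)
7^32 ≡ 184^2 = 33856 ≡ 49 (mod 191)
7^64 ≡ 49^2 = 2401 ≡ 109 (mod 191)
7^128 ≡ 109^2 = 11881 ≡ 39 (mod 191)
190 = 128 + 32 + 16 + 8 + 4 + 2 in binary powers of 2.
So 7^190 ≡ 39 · 49 · 184 · 39 · 109 · 49 ≡ 1 (mod 191).
Since the result is 1, base 7 gives no evidence that 191 is composite.

1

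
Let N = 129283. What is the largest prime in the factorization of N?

129283 = 7 · 18469
18469 = 11 · 1679
1679 = 23 · 73
73 is prime.
So 129283 = 7 · 11 · 23 · 73; the largest prime factor is 73.

73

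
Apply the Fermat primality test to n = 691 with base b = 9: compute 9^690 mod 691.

1

9^1 ≡ 9 (mod 691)
9^2 ≡ 9^2 = 81 ≡ 81 (mod 691)
9^4 ≡ 81^2 = 6561 ≡ 342 (mod 691)
9^8 ≡ 342^2 = 116964 ≡ 185 (mod 691)
9^16 ≡ 185^2 = 34225 ≡ 366 (mod 691)
9^32 ≡ 366^2 = 133956 ≡ 593 (mod 691)
9^64 ≡ 593^2 = 351649 ≡ 621 (mod 691)
9^128 ≡ 621^2 = 385641 ≡ 63 (mod 691)
9^256 ≡ 63^2 = 3969 ≡ 514 (mod 691)
9^512 ≡ 514^2 = 264196 ≡ 234 (mod 691)
690 = 512 + 128 + 32 + 16 + 2 in binary powers of 2.
So 9^690 ≡ 234 · 63 · 593 · 366 · 81 ≡ 1 (mod 691).
Since the result is 1, base 9 gives no evidence that 691 is composite.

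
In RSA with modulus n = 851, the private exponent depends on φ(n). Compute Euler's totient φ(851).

792

Factor: 851 = 23 · 37.
φ(851) = (23−1) · (37−1) = 22 · 36 = 792.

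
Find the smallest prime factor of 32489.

32489 is odd.
Digit sum 26, not divisible by 3.
Ends in 9: not divisible by 5.
7: 32489 = 7·4641 + 2
11: 32489 = 11·2953 + 6
13: 32489 = 13·2499 + 2
17: 32489 = 17·1911 + 2
19: 32489 = 19·1709 + 18
23: 32489 = 23·1412 + 13
29: 32489 = 29·1120 + 9
31: 32489 = 31·1048 + 1
37: 32489 = 37·878 + 3
41: 32489 = 41·792 + 17
43: 32489 = 43·755 + 24
47: 32489 = 47·691 + 12
53: 32489 = 53·613

53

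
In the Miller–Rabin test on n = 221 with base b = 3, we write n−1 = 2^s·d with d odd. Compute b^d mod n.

198

221 − 1 = 220 = 2^2 · 55, so d = 55.
3^1 ≡ 3 (mod 221)
3^2 ≡ 3^2 = 9 ≡ 9 (mod 221)
3^4 ≡ 9^2 = 81 ≡ 81 (mod 221)
3^8 ≡ 81^2 = 6561 ≡ 152 (mod 221)
3^16 ≡ 152^2 = 23104 ≡ 120 (mod 221)
3^32 ≡ 120^2 = 14400 ≡ 35 (mod 221)
55 = 32 + 16 + 4 + 2 + 1 in binary powers of 2.
So 3^55 ≡ 35 · 120 · 81 · 9 · 3 ≡ 198 (mod 221).
Squaring chain: 198 → 87; never reaches −1, so base 3 is a Miller–Rabin witness that 221 is composite.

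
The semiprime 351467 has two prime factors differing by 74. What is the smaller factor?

Since p = q + 74, we have 351467 = q(q + 74), so q² + 74q − 351467 = 0.
Discriminant: 74² + 4·351467 = 5476 + 1405868 = 1411344; √1411344 = 1188.
q = (−74 + 1188)/2 = 557, and p = q + 74 = 631.
Check: 557 · 631 = 351467.

557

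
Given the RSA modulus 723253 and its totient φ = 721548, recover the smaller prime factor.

φ(n) = (p−1)(q−1) = n − (p+q) + 1, so p + q = 723253 − 721548 + 1 = 1706.
p and q are the roots of t² − 1706t + 723253 = 0.
Discriminant: 1706² − 4·723253 = 2910436 − 2893012 = 17424; √17424 = 132.
q = (1706 − 132)/2 = 787, p = (1706 + 132)/2 = 919.
Check: 787 · 919 = 723253.

787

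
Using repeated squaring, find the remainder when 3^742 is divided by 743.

1

3^1 ≡ 3 (mod 743)
3^2 ≡ 3^2 = 9 ≡ 9 (mod 743)
3^4 ≡ 9^2 = 81 ≡ 81 (mod 743)
3^8 ≡ 81^2 = 6561 ≡ 617 (mod 743)
3^16 ≡ 617^2 = 380689 ≡ 273 (mod 743)
3^32 ≡ 273^2 = 74529 ≡ 229 (mod 743)
3^64 ≡ 229^2 = 52441 ≡ 431 (mod 743)
3^128 ≡ 431^2 = 185761 ≡ 11 (mod 743)
3^256 ≡ 11^2 = 121 ≡ 121 (mod 743)
3^512 ≡ 121^2 = 14641 ≡ 524 (mod 743)
742 = 512 + 128 + 64 + 32 + 4 + 2 in binary powers of 2.
So 3^742 ≡ 524 · 11 · 431 · 229 · 81 · 9 ≡ 1 (mod 743).
Since the result is 1, base 3 gives no evidence that 743 is composite.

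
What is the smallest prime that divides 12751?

12751 is odd.
Digit sum 16, not divisible by 3.
Ends in 1: not divisible by 5.
7: 12751 = 7·1821 + 4
11: 12751 = 11·1159 + 2
13: 12751 = 13·980 + 11
17: 12751 = 17·750 + 1
19: 12751 = 19·671 + 2
23: 12751 = 23·554 + 9
29: 12751 = 29·439 + 20
31: 12751 = 31·411 + 10
37: 12751 = 37·344 + 23
41: 12751 = 41·311

41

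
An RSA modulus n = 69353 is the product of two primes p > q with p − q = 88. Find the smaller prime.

Since p = q + 88, we have 69353 = q(q + 88), so q² + 88q − 69353 = 0.
Discriminant: 88² + 4·69353 = 7744 + 277412 = 285156; √285156 = 534.
q = (−88 + 534)/2 = 223, and p = q + 88 = 311.
Check: 223 · 311 = 69353.

223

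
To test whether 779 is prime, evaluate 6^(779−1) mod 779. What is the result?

156

6^1 ≡ 6 (mod 779)
6^2 ≡ 6^2 = 36 ≡ 36 (mod 779)
6^4 ≡ 36^2 = 1296 ≡ 517 (mod 779)
6^8 ≡ 517^2 = 267289 ≡ 92 (mod 779)
6^16 ≡ 92^2 = 8464 ≡ 674 (mod 779)
6^32 ≡ 674^2 = 454276 ≡ 119 (mod 779)
6^64 ≡ 119^2 = 14161 ≡ 139 (mod 779)
6^128 ≡ 139^2 = 19321 ≡ 625 (mod 779)
6^256 ≡ 625^2 = 390625 ≡ 346 (mod 779)
6^512 ≡ 346^2 = 119716 ≡ 529 (mod 779)
778 = 512 + 256 + 8 + 2 in binary powers of 2.
So 6^778 ≡ 529 · 346 · 92 · 36 ≡ 156 (mod 779).
Since 156 ≠ 1, base 6 is a Fermat witness: 779 is composite.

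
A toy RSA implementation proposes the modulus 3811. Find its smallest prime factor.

37

3811 is odd.
Digit sum 13, not divisible by 3.
Ends in 1: not divisible by 5.
7: 3811 = 7·544 + 3
11: 3811 = 11·346 + 5
13: 3811 = 13·293 + 2
17: 3811 = 17·224 + 3
19: 3811 = 19·200 + 11
23: 3811 = 23·165 + 16
29: 3811 = 29·131 + 12
31: 3811 = 31·122 + 29
37: 3811 = 37·103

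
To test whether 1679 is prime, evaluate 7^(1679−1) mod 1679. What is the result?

7^1 ≡ 7 (mod 1679)
7^2 ≡ 7^2 = 49 ≡ 49 (mod 1679)
7^4 ≡ 49^2 = 2401 ≡ 722 (mod 1679)
7^8 ≡ 722^2 = 521284 ≡ 794 (mod 1679)
7^16 ≡ 794^2 = 630436 ≡ 811 (mod 1679)
7^32 ≡ 811^2 = 657721 ≡ 1232 (mod 1679)
7^64 ≡ 1232^2 = 1517824 ≡ 8 (mod 1679)
7^128 ≡ 8^2 = 64 ≡ 64 (mod 1679)
7^256 ≡ 64^2 = 4096 ≡ 738 (mod 1679)
7^512 ≡ 738^2 = 544644 ≡ 648 (mod 1679)
7^1024 ≡ 648^2 = 419904 ≡ 154 (mod 1679)
1678 = 1024 + 512 + 128 + 8 + 4 + 2 in binary powers of 2.
So 7^1678 ≡ 154 · 648 · 64 · 794 · 722 · 49 ≡ 441 (mod 1679).
Since 441 ≠ 1, base 7 is a Fermat witness: 1679 is composite.

441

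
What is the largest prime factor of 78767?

83

78767 = 13 · 6059
6059 = 73 · 83
83 is prime.
So 78767 = 13 · 73 · 83; the largest prime factor is 83.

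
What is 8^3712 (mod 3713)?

8^1 ≡ 8 (mod 3713)
8^2 ≡ 8^2 = 64 ≡ 64 (mod 3713)
8^4 ≡ 64^2 = 4096 ≡ 383 (mod 3713)
8^8 ≡ 383^2 = 146689 ≡ 1882 (mod 3713)
8^16 ≡ 1882^2 = 3541924 ≡ 3435 (mod 3713)
8^32 ≡ 3435^2 = 11799225 ≡ 3024 (mod 3713)
8^64 ≡ 3024^2 = 9144576 ≡ 3170 (mod 3713)
8^128 ≡ 3170^2 = 10048900 ≡ 1522 (mod 3713)
8^256 ≡ 1522^2 = 2316484 ≡ 3285 (mod 3713)
8^512 ≡ 3285^2 = 10791225 ≡ 1247 (mod 3713)
8^1024 ≡ 1247^2 = 1555009 ≡ 2975 (mod 3713)
8^2048 ≡ 2975^2 = 8850625 ≡ 2546 (mod 3713)
3712 = 2048 + 1024 + 512 + 128 in binary powers of 2.
So 8^3712 ≡ 2546 · 2975 · 1247 · 1522 ≡ 3494 (mod 3713).
Since 3494 ≠ 1, base 8 is a Fermat witness: 3713 is composite.

3494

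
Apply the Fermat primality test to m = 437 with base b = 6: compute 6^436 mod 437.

118

6^1 ≡ 6 (mod 437)
6^2 ≡ 6^2 = 36 ≡ 36 (mod 437)
6^4 ≡ 36^2 = 1296 ≡ 422 (mod 437)
6^8 ≡ 422^2 = 178084 ≡ 225 (mod 437)
6^16 ≡ 225^2 = 50625 ≡ 370 (mod 437)
6^32 ≡ 370^2 = 136900 ≡ 119 (mod 437)
6^64 ≡ 119^2 = 14161 ≡ 177 (mod 437)
6^128 ≡ 177^2 = 31329 ≡ 302 (mod 437)
6^256 ≡ 302^2 = 91204 ≡ 308 (mod 437)
436 = 256 + 128 + 32 + 16 + 4 in binary powers of 2.
So 6^436 ≡ 308 · 302 · 119 · 370 · 422 ≡ 118 (mod 437).
Since 118 ≠ 1, base 6 is a Fermat witness: 437 is composite.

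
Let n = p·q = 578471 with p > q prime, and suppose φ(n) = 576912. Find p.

953

φ(n) = (p−1)(q−1) = n − (p+q) + 1, so p + q = 578471 − 576912 + 1 = 1560.
p and q are the roots of t² − 1560t + 578471 = 0.
Discriminant: 1560² − 4·578471 = 2433600 − 2313884 = 119716; √119716 = 346.
q = (1560 − 346)/2 = 607, p = (1560 + 346)/2 = 953.
Check: 607 · 953 = 578471.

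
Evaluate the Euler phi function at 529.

506

Factor: 529 = 23^2.
φ(529) = 23^1·(23−1) = 506.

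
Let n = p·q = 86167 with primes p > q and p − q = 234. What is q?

Since p = q + 234, we have 86167 = q(q + 234), so q² + 234q − 86167 = 0.
Discriminant: 234² + 4·86167 = 54756 + 344668 = 399424; √399424 = 632.
q = (−234 + 632)/2 = 199, and p = q + 234 = 433.
Check: 199 · 433 = 86167.

199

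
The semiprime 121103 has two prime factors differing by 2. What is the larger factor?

349

Since p = q + 2, we have 121103 = q(q + 2), so q² + 2q − 121103 = 0.
Discriminant: 2² + 4·121103 = 4 + 484412 = 484416; √484416 = 696.
q = (−2 + 696)/2 = 347, and p = q + 2 = 349.
Check: 347 · 349 = 121103.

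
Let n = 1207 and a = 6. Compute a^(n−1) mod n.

6^1 ≡ 6 (mod 1207)
6^2 ≡ 6^2 = 36 ≡ 36 (mod 1207)
6^4 ≡ 36^2 = 1296 ≡ 89 (mod 1207)
6^8 ≡ 89^2 = 7921 ≡ 679 (mod 1207)
6^16 ≡ 679^2 = 461041 ≡ 1174 (mod 1207)
6^32 ≡ 1174^2 = 1378276 ≡ 1089 (mod 1207)
6^64 ≡ 1089^2 = 1185921 ≡ 647 (mod 1207)
6^128 ≡ 647^2 = 418609 ≡ 987 (mod 1207)
6^256 ≡ 987^2 = 974169 ≡ 120 (mod 1207)
6^512 ≡ 120^2 = 14400 ≡ 1123 (mod 1207)
6^1024 ≡ 1123^2 = 1261129 ≡ 1021 (mod 1207)
1206 = 1024 + 128 + 32 + 16 + 4 + 2 in binary powers of 2.
So 6^1206 ≡ 1021 · 987 · 1089 · 1174 · 89 · 36 ≡ 535 (mod 1207).
Since 535 ≠ 1, base 6 is a Fermat witness: 1207 is composite.

535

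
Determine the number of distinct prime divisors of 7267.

7267 = 13^2 · 43
7267 = 13^2 · 43, which has 2 distinct prime factors.

2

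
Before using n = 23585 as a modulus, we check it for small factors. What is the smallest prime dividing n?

23585 is odd.
Digit sum 23, not divisible by 3.
Ends in 5: divisible by 5.

5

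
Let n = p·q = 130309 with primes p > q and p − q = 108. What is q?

Since p = q + 108, we have 130309 = q(q + 108), so q² + 108q − 130309 = 0.
Discriminant: 108² + 4·130309 = 11664 + 521236 = 532900; √532900 = 730.
q = (−108 + 730)/2 = 311, and p = q + 108 = 419.
Check: 311 · 419 = 130309.

311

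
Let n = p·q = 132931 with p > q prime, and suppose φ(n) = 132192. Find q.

φ(n) = (p−1)(q−1) = n − (p+q) + 1, so p + q = 132931 − 132192 + 1 = 740.
p and q are the roots of t² − 740t + 132931 = 0.
Discriminant: 740² − 4·132931 = 547600 − 531724 = 15876; √15876 = 126.
q = (740 − 126)/2 = 307, p = (740 + 126)/2 = 433.
Check: 307 · 433 = 132931.

307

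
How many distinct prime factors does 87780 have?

6

87780 = 2^2 · 21945
21945 = 3 · 7315
7315 = 5 · 1463
1463 = 7 · 209
209 = 11 · 19
87780 = 2^2 · 3 · 5 · 7 · 11 · 19, which has 6 distinct prime factors.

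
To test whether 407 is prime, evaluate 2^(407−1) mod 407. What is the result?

2^1 ≡ 2 (mod 407)
2^2 ≡ 2^2 = 4 ≡ 4 (mod 407)
2^4 ≡ 4^2 = 16 ≡ 16 (mod 407)
2^8 ≡ 16^2 = 256 ≡ 256 (mod 407)
2^16 ≡ 256^2 = 65536 ≡ 9 (mod 407)
2^32 ≡ 9^2 = 81 ≡ 81 (mod 407)
2^64 ≡ 81^2 = 6561 ≡ 49 (mod 407)
2^128 ≡ 49^2 = 2401 ≡ 366 (mod 407)
2^256 ≡ 366^2 = 133956 ≡ 53 (mod 407)
406 = 256 + 128 + 16 + 4 + 2 in binary powers of 2.
So 2^406 ≡ 53 · 366 · 9 · 16 · 4 ≡ 284 (mod 407).
Since 284 ≠ 1, base 2 is a Fermat witness: 407 is composite.

284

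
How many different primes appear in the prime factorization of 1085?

1085 = 5 · 217
217 = 7 · 31
1085 = 5 · 7 · 31, which has 3 distinct prime factors.

3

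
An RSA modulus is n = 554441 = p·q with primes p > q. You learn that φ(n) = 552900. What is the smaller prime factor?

571

φ(n) = (p−1)(q−1) = n − (p+q) + 1, so p + q = 554441 − 552900 + 1 = 1542.
p and q are the roots of t² − 1542t + 554441 = 0.
Discriminant: 1542² − 4·554441 = 2377764 − 2217764 = 160000; √160000 = 400.
q = (1542 − 400)/2 = 571, p = (1542 + 400)/2 = 971.
Check: 571 · 971 = 554441.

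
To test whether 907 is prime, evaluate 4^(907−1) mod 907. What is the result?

1

4^1 ≡ 4 (mod 907)
4^2 ≡ 4^2 = 16 ≡ 16 (mod 907)
4^4 ≡ 16^2 = 256 ≡ 256 (mod 907)
4^8 ≡ 256^2 = 65536 ≡ 232 (mod 907)
4^16 ≡ 232^2 = 53824 ≡ 311 (mod 907)
4^32 ≡ 311^2 = 96721 ≡ 579 (mod 907)
4^64 ≡ 579^2 = 335241 ≡ 558 (mod 907)
4^128 ≡ 558^2 = 311364 ≡ 263 (mod 907)
4^256 ≡ 263^2 = 69169 ≡ 237 (mod 907)
4^512 ≡ 237^2 = 56169 ≡ 842 (mod 907)
906 = 512 + 256 + 128 + 8 + 2 in binary powers of 2.
So 4^906 ≡ 842 · 237 · 263 · 232 · 16 ≡ 1 (mod 907).
Since the result is 1, base 4 gives no evidence that 907 is composite.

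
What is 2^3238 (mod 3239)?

318

2^1 ≡ 2 (mod 3239)
2^2 ≡ 2^2 = 4 ≡ 4 (mod 3239)
2^4 ≡ 4^2 = 16 ≡ 16 (mod 3239)
2^8 ≡ 16^2 = 256 ≡ 256 (mod 3239)
2^16 ≡ 256^2 = 65536 ≡ 756 (mod 3239)
2^32 ≡ 756^2 = 571536 ≡ 1472 (mod 3239)
2^64 ≡ 1472^2 = 2166784 ≡ 3132 (mod 3239)
2^128 ≡ 3132^2 = 9809424 ≡ 1732 (mod 3239)
2^256 ≡ 1732^2 = 2999824 ≡ 510 (mod 3239)
2^512 ≡ 510^2 = 260100 ≡ 980 (mod 3239)
2^1024 ≡ 980^2 = 960400 ≡ 1656 (mod 3239)
2^2048 ≡ 1656^2 = 2742336 ≡ 2142 (mod 3239)
3238 = 2048 + 1024 + 128 + 32 + 4 + 2 in binary powers of 2.
So 2^3238 ≡ 2142 · 1656 · 1732 · 1472 · 16 · 4 ≡ 318 (mod 3239).
Since 318 ≠ 1, base 2 is a Fermat witness: 3239 is composite.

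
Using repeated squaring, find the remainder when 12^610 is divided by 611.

12^1 ≡ 12 (mod 611)
12^2 ≡ 12^2 = 144 ≡ 144 (mod 611)
12^4 ≡ 144^2 = 20736 ≡ 573 (mod 611)
12^8 ≡ 573^2 = 328329 ≡ 222 (mod 611)
12^16 ≡ 222^2 = 49284 ≡ 404 (mod 611)
12^32 ≡ 404^2 = 163216 ≡ 79 (mod 611)
12^64 ≡ 79^2 = 6241 ≡ 131 (mod 611)
12^128 ≡ 131^2 = 17161 ≡ 53 (mod 611)
12^256 ≡ 53^2 = 2809 ≡ 365 (mod 611)
12^512 ≡ 365^2 = 133225 ≡ 27 (mod 611)
610 = 512 + 64 + 32 + 2 in binary powers of 2.
So 12^610 ≡ 27 · 131 · 79 · 144 ≡ 118 (mod 611).
Since 118 ≠ 1, base 12 is a Fermat witness: 611 is composite.

118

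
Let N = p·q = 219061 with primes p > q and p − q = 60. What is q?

439

Since p = q + 60, we have 219061 = q(q + 60), so q² + 60q − 219061 = 0.
Discriminant: 60² + 4·219061 = 3600 + 876244 = 879844; √879844 = 938.
q = (−60 + 938)/2 = 439, and p = q + 60 = 499.
Check: 439 · 499 = 219061.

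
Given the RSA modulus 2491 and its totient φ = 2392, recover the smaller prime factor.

47

φ(n) = (p−1)(q−1) = n − (p+q) + 1, so p + q = 2491 − 2392 + 1 = 100.
p and q are the roots of t² − 100t + 2491 = 0.
Discriminant: 100² − 4·2491 = 10000 − 9964 = 36; √36 = 6.
q = (100 − 6)/2 = 47, p = (100 + 6)/2 = 53.
Check: 47 · 53 = 2491.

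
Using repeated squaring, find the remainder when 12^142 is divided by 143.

12^1 ≡ 12 (mod 143)
12^2 ≡ 12^2 = 144 ≡ 1 (mod 143)
12^4 ≡ 1^2 = 1 ≡ 1 (mod 143)
12^8 ≡ 1^2 = 1 ≡ 1 (mod 143)
12^16 ≡ 1^2 = 1 ≡ 1 (mod 143)
12^32 ≡ 1^2 = 1 ≡ 1 (mod 143)
12^64 ≡ 1^2 = 1 ≡ 1 (mod 143)
12^128 ≡ 1^2 = 1 ≡ 1 (mod 143)
142 = 128 + 8 + 4 + 2 in binary powers of 2.
So 12^142 ≡ 1 · 1 · 1 · 1 ≡ 1 (mod 143).
Since the result is 1, base 12 gives no evidence that 143 is composite.

1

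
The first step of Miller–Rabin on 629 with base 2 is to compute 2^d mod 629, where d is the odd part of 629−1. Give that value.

629 − 1 = 628 = 2^2 · 157, so d = 157.
2^1 ≡ 2 (mod 629)
2^2 ≡ 2^2 = 4 ≡ 4 (mod 629)
2^4 ≡ 4^2 = 16 ≡ 16 (mod 629)
2^8 ≡ 16^2 = 256 ≡ 256 (mod 629)
2^16 ≡ 256^2 = 65536 ≡ 120 (mod 629)
2^32 ≡ 120^2 = 14400 ≡ 562 (mod 629)
2^64 ≡ 562^2 = 315844 ≡ 86 (mod 629)
2^128 ≡ 86^2 = 7396 ≡ 477 (mod 629)
157 = 128 + 16 + 8 + 4 + 1 in binary powers of 2.
So 2^157 ≡ 477 · 120 · 256 · 16 · 2 ≡ 15 (mod 629).
Squaring chain: 15 → 225; never reaches −1, so base 2 is a Miller–Rabin witness that 629 is composite.

15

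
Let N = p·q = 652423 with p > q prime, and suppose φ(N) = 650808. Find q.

φ(n) = (p−1)(q−1) = n − (p+q) + 1, so p + q = 652423 − 650808 + 1 = 1616.
p and q are the roots of t² − 1616t + 652423 = 0.
Discriminant: 1616² − 4·652423 = 2611456 − 2609692 = 1764; √1764 = 42.
q = (1616 − 42)/2 = 787, p = (1616 + 42)/2 = 829.
Check: 787 · 829 = 652423.

787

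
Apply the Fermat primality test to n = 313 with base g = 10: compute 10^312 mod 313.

1

10^1 ≡ 10 (mod 313)
10^2 ≡ 10^2 = 100 ≡ 100 (mod 313)
10^4 ≡ 100^2 = 10000 ≡ 297 (mod 313)
10^8 ≡ 297^2 = 88209 ≡ 256 (mod 313)
10^16 ≡ 256^2 = 65536 ≡ 119 (mod 313)
10^32 ≡ 119^2 = 14161 ≡ 76 (mod 313)
10^64 ≡ 76^2 = 5776 ≡ 142 (mod 313)
10^128 ≡ 142^2 = 20164 ≡ 132 (mod 313)
10^256 ≡ 132^2 = 17424 ≡ 209 (mod 313)
312 = 256 + 32 + 16 + 8 in binary powers of 2.
So 10^312 ≡ 209 · 76 · 119 · 256 ≡ 1 (mod 313).
Since the result is 1, base 10 gives no evidence that 313 is composite.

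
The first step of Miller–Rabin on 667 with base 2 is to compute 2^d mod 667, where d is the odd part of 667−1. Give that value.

667 − 1 = 666 = 2^1 · 333, so d = 333.
2^1 ≡ 2 (mod 667)
2^2 ≡ 2^2 = 4 ≡ 4 (mod 667)
2^4 ≡ 4^2 = 16 ≡ 16 (mod 667)
2^8 ≡ 16^2 = 256 ≡ 256 (mod 667)
2^16 ≡ 256^2 = 65536 ≡ 170 (mod 667)
2^32 ≡ 170^2 = 28900 ≡ 219 (mod 667)
2^64 ≡ 219^2 = 47961 ≡ 604 (mod 667)
2^128 ≡ 604^2 = 364816 ≡ 634 (mod 667)
2^256 ≡ 634^2 = 401956 ≡ 422 (mod 667)
333 = 256 + 64 + 8 + 4 + 1 in binary powers of 2.
So 2^333 ≡ 422 · 604 · 256 · 16 · 2 ≡ 330 (mod 667).
Squaring chain: 330; never reaches −1, so base 2 is a Miller–Rabin witness that 667 is composite.

330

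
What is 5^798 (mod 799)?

440

5^1 ≡ 5 (mod 799)
5^2 ≡ 5^2 = 25 ≡ 25 (mod 799)
5^4 ≡ 25^2 = 625 ≡ 625 (mod 799)
5^8 ≡ 625^2 = 390625 ≡ 713 (mod 799)
5^16 ≡ 713^2 = 508369 ≡ 205 (mod 799)
5^32 ≡ 205^2 = 42025 ≡ 477 (mod 799)
5^64 ≡ 477^2 = 227529 ≡ 613 (mod 799)
5^128 ≡ 613^2 = 375769 ≡ 239 (mod 799)
5^256 ≡ 239^2 = 57121 ≡ 392 (mod 799)
5^512 ≡ 392^2 = 153664 ≡ 256 (mod 799)
798 = 512 + 256 + 16 + 8 + 4 + 2 in binary powers of 2.
So 5^798 ≡ 256 · 392 · 205 · 713 · 625 · 25 ≡ 440 (mod 799).
Since 440 ≠ 1, base 5 is a Fermat witness: 799 is composite.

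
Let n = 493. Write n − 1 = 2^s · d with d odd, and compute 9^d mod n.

493 − 1 = 492 = 2^2 · 123, so d = 123.
9^1 ≡ 9 (mod 493)
9^2 ≡ 9^2 = 81 ≡ 81 (mod 493)
9^4 ≡ 81^2 = 6561 ≡ 152 (mod 493)
9^8 ≡ 152^2 = 23104 ≡ 426 (mod 493)
9^16 ≡ 426^2 = 181476 ≡ 52 (mod 493)
9^32 ≡ 52^2 = 2704 ≡ 239 (mod 493)
9^64 ≡ 239^2 = 57121 ≡ 426 (mod 493)
123 = 64 + 32 + 16 + 8 + 2 + 1 in binary powers of 2.
So 9^123 ≡ 426 · 239 · 52 · 426 · 81 · 9 ≡ 457 (mod 493).
Squaring chain: 457 → 310; never reaches −1, so base 9 is a Miller–Rabin witness that 493 is composite.

457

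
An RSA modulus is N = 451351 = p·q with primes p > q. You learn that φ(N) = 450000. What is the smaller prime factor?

φ(n) = (p−1)(q−1) = n − (p+q) + 1, so p + q = 451351 − 450000 + 1 = 1352.
p and q are the roots of t² − 1352t + 451351 = 0.
Discriminant: 1352² − 4·451351 = 1827904 − 1805404 = 22500; √22500 = 150.
q = (1352 − 150)/2 = 601, p = (1352 + 150)/2 = 751.
Check: 601 · 751 = 451351.

601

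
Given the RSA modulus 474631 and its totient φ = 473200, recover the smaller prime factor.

521

φ(n) = (p−1)(q−1) = n − (p+q) + 1, so p + q = 474631 − 473200 + 1 = 1432.
p and q are the roots of t² − 1432t + 474631 = 0.
Discriminant: 1432² − 4·474631 = 2050624 − 1898524 = 152100; √152100 = 390.
q = (1432 − 390)/2 = 521, p = (1432 + 390)/2 = 911.
Check: 521 · 911 = 474631.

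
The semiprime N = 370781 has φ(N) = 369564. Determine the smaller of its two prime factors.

φ(n) = (p−1)(q−1) = n − (p+q) + 1, so p + q = 370781 − 369564 + 1 = 1218.
p and q are the roots of t² − 1218t + 370781 = 0.
Discriminant: 1218² − 4·370781 = 1483524 − 1483124 = 400; √400 = 20.
q = (1218 − 20)/2 = 599, p = (1218 + 20)/2 = 619.
Check: 599 · 619 = 370781.

599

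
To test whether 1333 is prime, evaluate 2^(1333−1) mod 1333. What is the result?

2^1 ≡ 2 (mod 1333)
2^2 ≡ 2^2 = 4 ≡ 4 (mod 1333)
2^4 ≡ 4^2 = 16 ≡ 16 (mod 1333)
2^8 ≡ 16^2 = 256 ≡ 256 (mod 1333)
2^16 ≡ 256^2 = 65536 ≡ 219 (mod 1333)
2^32 ≡ 219^2 = 47961 ≡ 1306 (mod 1333)
2^64 ≡ 1306^2 = 1705636 ≡ 729 (mod 1333)
2^128 ≡ 729^2 = 531441 ≡ 907 (mod 1333)
2^256 ≡ 907^2 = 822649 ≡ 188 (mod 1333)
2^512 ≡ 188^2 = 35344 ≡ 686 (mod 1333)
2^1024 ≡ 686^2 = 470596 ≡ 47 (mod 1333)
1332 = 1024 + 256 + 32 + 16 + 4 in binary powers of 2.
So 2^1332 ≡ 47 · 188 · 1306 · 219 · 16 ≡ 4 (mod 1333).
Since 4 ≠ 1, base 2 is a Fermat witness: 1333 is composite.

4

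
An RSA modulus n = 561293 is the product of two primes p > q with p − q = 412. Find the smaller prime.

Since p = q + 412, we have 561293 = q(q + 412), so q² + 412q − 561293 = 0.
Discriminant: 412² + 4·561293 = 169744 + 2245172 = 2414916; √2414916 = 1554.
q = (−412 + 1554)/2 = 571, and p = q + 412 = 983.
Check: 571 · 983 = 561293.

571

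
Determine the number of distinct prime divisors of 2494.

2494 = 2 · 1247
1247 = 29 · 43
2494 = 2 · 29 · 43, which has 3 distinct prime factors.

3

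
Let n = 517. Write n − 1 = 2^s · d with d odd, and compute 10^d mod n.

517 − 1 = 516 = 2^2 · 129, so d = 129.
10^1 ≡ 10 (mod 517)
10^2 ≡ 10^2 = 100 ≡ 100 (mod 517)
10^4 ≡ 100^2 = 10000 ≡ 177 (mod 517)
10^8 ≡ 177^2 = 31329 ≡ 309 (mod 517)
10^16 ≡ 309^2 = 95481 ≡ 353 (mod 517)
10^32 ≡ 353^2 = 124609 ≡ 12 (mod 517)
10^64 ≡ 12^2 = 144 ≡ 144 (mod 517)
10^128 ≡ 144^2 = 20736 ≡ 56 (mod 517)
129 = 128 + 1 in binary powers of 2.
So 10^129 ≡ 56 · 10 ≡ 43 (mod 517).
Squaring chain: 43 → 298; never reaches −1, so base 10 is a Miller–Rabin witness that 517 is composite.

43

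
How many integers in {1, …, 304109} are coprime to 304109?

Factor: 304109 = 13 · 149 · 157.
φ(304109) = (13−1) · (149−1) · (157−1) = 12 · 148 · 156 = 277056.

277056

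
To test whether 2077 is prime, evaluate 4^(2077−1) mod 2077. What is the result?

1027

4^1 ≡ 4 (mod 2077)
4^2 ≡ 4^2 = 16 ≡ 16 (mod 2077)
4^4 ≡ 16^2 = 256 ≡ 256 (mod 2077)
4^8 ≡ 256^2 = 65536 ≡ 1149 (mod 2077)
4^16 ≡ 1149^2 = 1320201 ≡ 1306 (mod 2077)
4^32 ≡ 1306^2 = 1705636 ≡ 419 (mod 2077)
4^64 ≡ 419^2 = 175561 ≡ 1093 (mod 2077)
4^128 ≡ 1093^2 = 1194649 ≡ 374 (mod 2077)
4^256 ≡ 374^2 = 139876 ≡ 717 (mod 2077)
4^512 ≡ 717^2 = 514089 ≡ 1070 (mod 2077)
4^1024 ≡ 1070^2 = 1144900 ≡ 473 (mod 2077)
4^2048 ≡ 473^2 = 223729 ≡ 1490 (mod 2077)
2076 = 2048 + 16 + 8 + 4 in binary powers of 2.
So 4^2076 ≡ 1490 · 1306 · 1149 · 256 ≡ 1027 (mod 2077).
Since 1027 ≠ 1, base 4 is a Fermat witness: 2077 is composite.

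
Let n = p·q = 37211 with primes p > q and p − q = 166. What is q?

127

Since p = q + 166, we have 37211 = q(q + 166), so q² + 166q − 37211 = 0.
Discriminant: 166² + 4·37211 = 27556 + 148844 = 176400; √176400 = 420.
q = (−166 + 420)/2 = 127, and p = q + 166 = 293.
Check: 127 · 293 = 37211.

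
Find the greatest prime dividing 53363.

73

53363 = 17 · 3139
3139 = 43 · 73
73 is prime.
So 53363 = 17 · 43 · 73; the largest prime factor is 73.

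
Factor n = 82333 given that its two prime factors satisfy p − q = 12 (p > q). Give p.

Since p = q + 12, we have 82333 = q(q + 12), so q² + 12q − 82333 = 0.
Discriminant: 12² + 4·82333 = 144 + 329332 = 329476; √329476 = 574.
q = (−12 + 574)/2 = 281, and p = q + 12 = 293.
Check: 281 · 293 = 82333.

293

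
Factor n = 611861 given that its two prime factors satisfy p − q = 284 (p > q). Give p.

Since p = q + 284, we have 611861 = q(q + 284), so q² + 284q − 611861 = 0.
Discriminant: 284² + 4·611861 = 80656 + 2447444 = 2528100; √2528100 = 1590.
q = (−284 + 1590)/2 = 653, and p = q + 284 = 937.
Check: 653 · 937 = 611861.

937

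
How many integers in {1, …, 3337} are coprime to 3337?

Factor: 3337 = 47 · 71.
φ(3337) = (47−1) · (71−1) = 46 · 70 = 3220.

3220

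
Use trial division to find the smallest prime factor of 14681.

53

14681 is odd.
Digit sum 20, not divisible by 3.
Ends in 1: not divisible by 5.
7: 14681 = 7·2097 + 2
11: 14681 = 11·1334 + 7
13: 14681 = 13·1129 + 4
17: 14681 = 17·863 + 10
19: 14681 = 19·772 + 13
23: 14681 = 23·638 + 7
29: 14681 = 29·506 + 7
31: 14681 = 31·473 + 18
37: 14681 = 37·396 + 29
41: 14681 = 41·358 + 3
43: 14681 = 43·341 + 18
47: 14681 = 47·312 + 17
53: 14681 = 53·277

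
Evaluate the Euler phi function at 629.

Factor: 629 = 17 · 37.
φ(629) = (17−1) · (37−1) = 16 · 36 = 576.

576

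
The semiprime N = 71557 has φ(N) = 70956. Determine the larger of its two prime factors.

φ(n) = (p−1)(q−1) = n − (p+q) + 1, so p + q = 71557 − 70956 + 1 = 602.
p and q are the roots of t² − 602t + 71557 = 0.
Discriminant: 602² − 4·71557 = 362404 − 286228 = 76176; √76176 = 276.
q = (602 − 276)/2 = 163, p = (602 + 276)/2 = 439.
Check: 163 · 439 = 71557.

439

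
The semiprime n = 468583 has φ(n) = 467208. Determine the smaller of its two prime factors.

φ(n) = (p−1)(q−1) = n − (p+q) + 1, so p + q = 468583 − 467208 + 1 = 1376.
p and q are the roots of t² − 1376t + 468583 = 0.
Discriminant: 1376² − 4·468583 = 1893376 − 1874332 = 19044; √19044 = 138.
q = (1376 − 138)/2 = 619, p = (1376 + 138)/2 = 757.
Check: 619 · 757 = 468583.

619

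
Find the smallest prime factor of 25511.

25511 is odd.
Digit sum 14, not divisible by 3.
Ends in 1: not divisible by 5.
7: 25511 = 7·3644 + 3
11: 25511 = 11·2319 + 2
13: 25511 = 13·1962 + 5
17: 25511 = 17·1500 + 11
19: 25511 = 19·1342 + 13
23: 25511 = 23·1109 + 4
29: 25511 = 29·879 + 20
31: 25511 = 31·822 + 29
37: 25511 = 37·689 + 18
41: 25511 = 41·622 + 9
43: 25511 = 43·593 + 12
47: 25511 = 47·542 + 37
53: 25511 = 53·481 + 18
59: 25511 = 59·432 + 23
61: 25511 = 61·418 + 13
67: 25511 = 67·380 + 51
71: 25511 = 71·359 + 22
73: 25511 = 73·349 + 34
79: 25511 = 79·322 + 73
83: 25511 = 83·307 + 30
89: 25511 = 89·286 + 57
97: 25511 = 97·263

97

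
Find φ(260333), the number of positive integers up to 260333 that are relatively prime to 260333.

Factor: 260333 = 29 · 47 · 191.
φ(260333) = (29−1) · (47−1) · (191−1) = 28 · 46 · 190 = 244720.

244720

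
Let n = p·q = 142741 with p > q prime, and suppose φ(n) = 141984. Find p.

φ(n) = (p−1)(q−1) = n − (p+q) + 1, so p + q = 142741 − 141984 + 1 = 758.
p and q are the roots of t² − 758t + 142741 = 0.
Discriminant: 758² − 4·142741 = 574564 − 570964 = 3600; √3600 = 60.
q = (758 − 60)/2 = 349, p = (758 + 60)/2 = 409.
Check: 349 · 409 = 142741.

409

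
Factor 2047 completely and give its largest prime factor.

2047 = 23 · 89
89 is prime.
So 2047 = 23 · 89; the largest prime factor is 89.

89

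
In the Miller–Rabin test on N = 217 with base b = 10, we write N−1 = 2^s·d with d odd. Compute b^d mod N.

217 − 1 = 216 = 2^3 · 27, so d = 27.
10^1 ≡ 10 (mod 217)
10^2 ≡ 10^2 = 100 ≡ 100 (mod 217)
10^4 ≡ 100^2 = 10000 ≡ 18 (mod 217)
10^8 ≡ 18^2 = 324 ≡ 107 (mod 217)
10^16 ≡ 107^2 = 11449 ≡ 165 (mod 217)
27 = 16 + 8 + 2 + 1 in binary powers of 2.
So 10^27 ≡ 165 · 107 · 100 · 10 ≡ 97 (mod 217).
Squaring chain: 97 → 78 → 8; never reaches −1, so base 10 is a Miller–Rabin witness that 217 is composite.

97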